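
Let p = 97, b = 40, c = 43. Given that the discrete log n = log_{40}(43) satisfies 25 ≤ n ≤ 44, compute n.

28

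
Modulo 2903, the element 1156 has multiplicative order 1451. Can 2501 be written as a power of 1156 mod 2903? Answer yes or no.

yes

2501 ∈ ⟨1156⟩ iff 2501^1451 ≡ 1 (mod 2903), since |⟨1156⟩| = 1451.
2501^1451 mod 2903 = 1.
Since 1 = 1, 2501 lies in the subgroup.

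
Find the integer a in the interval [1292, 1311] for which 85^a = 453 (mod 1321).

1301

Compute 85^1292 mod 1321 = 1058, then multiply by 85 repeatedly:
  85^1292=1058  85^1293=102  85^1294=744  85^1295=1153  85^1296=251
  85^1297=199  85^1298=1063  85^1299=527  85^1300=1202  85^1301=453
Found 453 at exponent 1301.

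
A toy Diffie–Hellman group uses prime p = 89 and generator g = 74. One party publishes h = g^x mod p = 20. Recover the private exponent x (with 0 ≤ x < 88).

82

Baby-step giant-step with m = ceil(sqrt(88)) = 10.
Baby table (74^j mod 89 for j=0..9):
  0:1  1:74  2:47  3:7  4:73  5:62  6:49  7:66
  8:78  9:76
Giant step factor: 74^(-10) ≡ 21 (mod 89).
Scan 20·21^i mod 89 for i = 0, 1, …:
  i=0: 20   i=1: 64   i=2: 9   i=3: 11
  i=4: 53   i=5: 45   i=6: 55   i=7: 87
  i=8: 47
Match at i=8, j=2: x = 8·10 + 2 = 82.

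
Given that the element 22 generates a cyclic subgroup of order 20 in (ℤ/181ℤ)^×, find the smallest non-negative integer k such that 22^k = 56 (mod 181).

6

Successive powers of 22 modulo 181:
  22^0=1  22^1=22  22^2=122  22^3=150  22^4=42  22^5=19
  22^6=56
So 22^6 ≡ 56 (mod 181), giving k = 6.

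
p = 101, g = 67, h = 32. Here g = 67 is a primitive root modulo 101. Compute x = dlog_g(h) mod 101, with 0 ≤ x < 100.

Successive powers of 67 modulo 101:
  67^0=1  67^1=67  67^2=45  67^3=86  67^4=5  67^5=32
So 67^5 ≡ 32 (mod 101), giving x = 5.

5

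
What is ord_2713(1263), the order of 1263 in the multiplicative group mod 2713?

The order of 1263 must divide p − 1 = 2712 = 2^3 · 3 · 113.
Divisors: 1, 2, 3, 4, 6, 8, 12, 24, 113, 226, 339, 452, 678, 904, 1356, 2712.
Check each in increasing order: 1263^1 ≡ 1263;  1263^2 ≡ 2638;  1263^3 ≡ 230;  1263^4 ≡ 199;  1263^6 ≡ 1353;  1263^8 ≡ 1619;  1263^12 ≡ 2047;  1263^24 ≡ 1337;  1263^113 ≡ 2522;  1263^226 ≡ 1212;  1263^339 ≡ 1826;  1263^452 ≡ 1211;  1263^678 ≡ 2712;  1263^904 ≡ 1501;  1263^1356 ≡ 1.
Smallest exponent giving 1 is 1356.

1356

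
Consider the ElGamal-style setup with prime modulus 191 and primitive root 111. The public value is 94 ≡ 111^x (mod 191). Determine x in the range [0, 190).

97

Baby-step giant-step with m = ceil(sqrt(190)) = 14.
Baby table (111^j mod 191 for j=0..13):
  0:1  1:111  2:97  3:71  4:50  5:11  6:75  7:112
  8:17  9:168  10:121  11:61  12:86  13:187
Giant step factor: 111^(-14) ≡ 77 (mod 191).
Scan 94·77^i mod 191 for i = 0, 1, …:
  i=0: 94   i=1: 171   i=2: 179   i=3: 31
  i=4: 95   i=5: 57   i=6: 187
Match at i=6, j=13: x = 6·14 + 13 = 97.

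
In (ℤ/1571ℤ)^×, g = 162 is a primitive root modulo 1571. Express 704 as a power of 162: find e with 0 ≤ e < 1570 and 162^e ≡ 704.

7

Successive powers of 162 modulo 1571:
  162^0=1  162^1=162  162^2=1108  162^3=402  162^4=713  162^5=823
  162^6=1362  162^7=704
So 162^7 ≡ 704 (mod 1571), giving e = 7.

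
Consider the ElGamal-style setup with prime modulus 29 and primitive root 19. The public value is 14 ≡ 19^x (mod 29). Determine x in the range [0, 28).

17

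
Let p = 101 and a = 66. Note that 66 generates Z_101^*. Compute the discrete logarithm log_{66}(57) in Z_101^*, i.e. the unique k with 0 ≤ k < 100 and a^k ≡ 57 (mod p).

Baby-step giant-step with m = ceil(sqrt(100)) = 10.
Baby table (66^j mod 101 for j=0..9):
  0:1  1:66  2:13  3:50  4:68  5:44  6:76  7:67
  8:79  9:63
Giant step factor: 66^(-10) ≡ 6 (mod 101).
Scan 57·6^i mod 101 for i = 0, 1, …:
  i=0: 57   i=1: 39   i=2: 32   i=3: 91
  i=4: 41   i=5: 44
Match at i=5, j=5: k = 5·10 + 5 = 55.

55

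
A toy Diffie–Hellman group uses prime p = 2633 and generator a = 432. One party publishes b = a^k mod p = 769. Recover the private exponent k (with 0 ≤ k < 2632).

2085

Baby-step giant-step with m = ceil(sqrt(2632)) = 52.
Baby table (432^j mod 2633 for j=0..51):
  0:1  1:432  2:2314  3:1741  4:1707  5:184  6:498  7:1863
  8:1751  9:761  10:2260  11:2110  12:502  13:958  14:475  15:2459
  16:1189  17:213  18:2494  19:511  20:2213  21:237  22:2330  23:754
  24:1869  25:1710  26:1480  27:2174  28:1820  29:1606  30:1313  31:1121
  32:2433  33:489  34:608  35:1989  36:890  37:62  38:454  39:1286
  40:2622  41:514  42:876  43:1913  44:2287  45:609  46:2421  47:571
  48:1803  49:2161  50:1470  51:487
Giant step factor: 432^(-52) ≡ 2561 (mod 2633).
Scan 769·2561^i mod 2633 for i = 0, 1, …:
  i=0: 769   i=1: 2558   i=2: 134   i=3: 884
  i=4: 2177   i=5: 1236   i=6: 530   i=7: 1335
  i=8: 1301   i=9: 1116     …   i=39: 290
  i=40: 184
Match at i=40, j=5: k = 40·52 + 5 = 2085.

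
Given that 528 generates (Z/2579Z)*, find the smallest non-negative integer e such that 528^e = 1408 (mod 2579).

Baby-step giant-step with m = ceil(sqrt(2578)) = 51.
Baby table (528^j mod 2579 for j=0..50):
  0:1  1:528  2:252  3:1527  4:1608  5:533  6:313  7:208
  8:1506  9:836  10:399  11:1773  12:2546  13:629  14:2000  15:1189
  16:1095  17:464  18:2566  19:873  20:1882  21:781  22:2307  23:808
  24:1089  25:2454  26:1054  27:2027  28:2550  29:162  30:429  31:2139
  32:2369  33:17  34:1239  35:1705  36:169  37:1546  38:1324  39:163
  40:957  41:2391  42:1317  43:1625  44:1772  45:2018  46:377  47:473
  48:2160  49:562  50:151
Giant step factor: 528^(-51) ≡ 1307 (mod 2579).
Scan 1408·1307^i mod 2579 for i = 0, 1, …:
  i=0: 1408   i=1: 1429   i=2: 507   i=3: 2425
  i=4: 2463   i=5: 549   i=6: 581   i=7: 1141
  i=8: 625   i=9: 1911     …   i=41: 294
  i=42: 2566
Match at i=42, j=18: e = 42·51 + 18 = 2160.

2160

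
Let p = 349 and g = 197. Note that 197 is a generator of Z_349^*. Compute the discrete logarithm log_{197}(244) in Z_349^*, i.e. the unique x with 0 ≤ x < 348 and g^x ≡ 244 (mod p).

Baby-step giant-step with m = ceil(sqrt(348)) = 19.
Baby table (197^j mod 349 for j=0..18):
  0:1  1:197  2:70  3:179  4:14  5:315  6:282  7:63
  8:196  9:222  10:109  11:184  12:301  13:316  14:130  15:133
  16:26  17:236  18:75
Giant step factor: 197^(-19) ≡ 176 (mod 349).
Scan 244·176^i mod 349 for i = 0, 1, …:
  i=0: 244   i=1: 17   i=2: 200   i=3: 300
  i=4: 101   i=5: 326   i=6: 140   i=7: 210
  i=8: 315
Match at i=8, j=5: x = 8·19 + 5 = 157.

157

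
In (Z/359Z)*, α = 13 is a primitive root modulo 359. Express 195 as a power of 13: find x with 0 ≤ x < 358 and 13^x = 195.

Baby-step giant-step with m = ceil(sqrt(358)) = 19.
Baby table (13^j mod 359 for j=0..18):
  0:1  1:13  2:169  3:43  4:200  5:87  6:54  7:343
  8:151  9:168  10:30  11:31  12:44  13:213  14:256  15:97
  16:184  17:238  18:222
Giant step factor: 13^(-19) ≡ 77 (mod 359).
Scan 195·77^i mod 359 for i = 0, 1, …:
  i=0: 195   i=1: 296   i=2: 175   i=3: 192
  i=4: 65   i=5: 338   i=6: 178   i=7: 64
  i=8: 261   i=9: 352   i=10: 179   i=11: 141
  i=12: 87
Match at i=12, j=5: x = 12·19 + 5 = 233.

233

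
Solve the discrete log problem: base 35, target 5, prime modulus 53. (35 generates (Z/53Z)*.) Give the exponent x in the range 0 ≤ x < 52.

Successive powers of 35 modulo 53:
  35^0=1  35^1=35  35^2=6  35^3=51  35^4=36  35^5=41
  35^6=4  35^7=34  35^8=24  35^9=45  35^10=38  35^11=5
So 35^11 ≡ 5 (mod 53), giving x = 11.

11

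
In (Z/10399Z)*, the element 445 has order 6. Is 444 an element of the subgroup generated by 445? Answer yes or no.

yes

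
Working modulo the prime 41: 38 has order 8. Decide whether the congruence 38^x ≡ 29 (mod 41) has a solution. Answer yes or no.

⟨38⟩ has order 8; its elements mod 41 are {1, 3, 9, 14, 27, 32, 38, 40}.
29 is not in this set.

no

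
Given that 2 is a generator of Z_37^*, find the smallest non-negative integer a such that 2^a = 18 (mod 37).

17

Successive powers of 2 modulo 37:
  2^0=1  2^1=2  2^2=4  2^3=8  2^4=16  2^5=32
  2^6=27  2^7=17  2^8=34  2^9=31  2^10=25  2^11=13
  2^12=26  2^13=15  2^14=30  2^15=23  2^16=9  2^17=18
So 2^17 ≡ 18 (mod 37), giving a = 17.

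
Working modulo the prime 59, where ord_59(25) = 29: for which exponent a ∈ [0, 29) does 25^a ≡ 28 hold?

21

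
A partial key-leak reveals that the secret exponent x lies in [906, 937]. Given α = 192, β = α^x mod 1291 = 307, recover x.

933

Compute 192^906 mod 1291 = 718, then multiply by 192 repeatedly:
  192^906=718  192^907=1010  192^908=270  192^909=200  192^910=961
  192^911=1190  192^912=1264  192^913=1271  192^914=33  192^915=1172
  192^916=390  192^917=2  192^918=384  192^919=141  192^920=1252
  192^921=258  192^922=478  192^923=115  192^924=133  192^925=1007
  192^926=985  192^927=634  192^928=374  192^929=803  192^930=547
  192^931=453  192^932=479  192^933=307
Found 307 at exponent 933.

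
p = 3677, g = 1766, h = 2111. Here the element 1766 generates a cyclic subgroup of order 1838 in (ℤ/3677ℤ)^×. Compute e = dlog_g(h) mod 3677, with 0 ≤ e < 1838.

Baby-step giant-step with m = ceil(sqrt(1838)) = 43.
Baby table (1766^j mod 3677 for j=0..42):
  0:1  1:1766  2:660  3:3628  4:1714  5:753  6:2401  7:585
  8:3550  9:15  10:751  11:2546  12:2942  13:3648  14:264  15:2922
  16:1421  17:1772  18:225  19:234  20:1420  21:6  22:3242  23:283
  24:3383  25:2930  26:841  27:3375  28:3510  29:2915  30:90  31:829
  32:568  33:2944  34:3503  35:1584  36:2824  37:1172  38:3278  39:1350
  40:1404  41:1166  42:36
Giant step factor: 1766^(-43) ≡ 2526 (mod 3677).
Scan 2111·2526^i mod 3677 for i = 0, 1, …:
  i=0: 2111   i=1: 736   i=2: 2251   i=3: 1384
  i=4: 2834   i=5: 3242
Match at i=5, j=22: e = 5·43 + 22 = 237.

237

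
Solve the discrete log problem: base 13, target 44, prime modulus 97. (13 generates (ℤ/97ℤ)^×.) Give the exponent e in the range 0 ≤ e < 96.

10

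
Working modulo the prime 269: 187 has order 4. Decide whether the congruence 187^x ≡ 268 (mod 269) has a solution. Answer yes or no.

yes

268 ∈ ⟨187⟩ iff 268^4 ≡ 1 (mod 269), since |⟨187⟩| = 4.
268^4 mod 269 = 1.
Since 1 = 1, 268 lies in the subgroup.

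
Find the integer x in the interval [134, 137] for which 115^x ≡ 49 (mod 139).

Compute 115^134 mod 139 = 49, then multiply by 115 repeatedly:
  115^134=49
Found 49 at exponent 134.

134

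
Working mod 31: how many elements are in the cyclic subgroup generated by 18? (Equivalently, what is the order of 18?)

15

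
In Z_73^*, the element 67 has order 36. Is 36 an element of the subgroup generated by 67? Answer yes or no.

yes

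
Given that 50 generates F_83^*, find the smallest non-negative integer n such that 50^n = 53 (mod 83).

Baby-step giant-step with m = ceil(sqrt(82)) = 10.
Baby table (50^j mod 83 for j=0..9):
  0:1  1:50  2:10  3:2  4:17  5:20  6:4  7:34
  8:40  9:8
Giant step factor: 50^(-10) ≡ 11 (mod 83).
Scan 53·11^i mod 83 for i = 0, 1, …:
  i=0: 53   i=1: 2
Match at i=1, j=3: n = 1·10 + 3 = 13.

13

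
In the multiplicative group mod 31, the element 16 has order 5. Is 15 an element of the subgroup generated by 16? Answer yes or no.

no

15 ∈ ⟨16⟩ iff 15^5 ≡ 1 (mod 31), since |⟨16⟩| = 5.
15^5 mod 31 = 30.
Since 30 ≠ 1, 15 does not lie in the subgroup.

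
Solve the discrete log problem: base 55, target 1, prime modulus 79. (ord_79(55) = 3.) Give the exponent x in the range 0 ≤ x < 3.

Successive powers of 55 modulo 79:
  55^0=1
So 55^0 ≡ 1 (mod 79), giving x = 0.

0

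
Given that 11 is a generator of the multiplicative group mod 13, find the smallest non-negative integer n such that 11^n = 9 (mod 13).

8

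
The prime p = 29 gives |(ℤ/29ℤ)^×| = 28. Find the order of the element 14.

The order of 14 must divide p − 1 = 28 = 2^2 · 7.
Divisors: 1, 2, 4, 7, 14, 28.
Check each in increasing order: 14^1 ≡ 14;  14^2 ≡ 22;  14^4 ≡ 20;  14^7 ≡ 12;  14^14 ≡ 28;  14^28 ≡ 1.
Smallest exponent giving 1 is 28.

28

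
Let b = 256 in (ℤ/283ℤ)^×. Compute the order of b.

The order of 256 must divide p − 1 = 282 = 2 · 3 · 47.
Divisors: 1, 2, 3, 6, 47, 94, 141, 282.
Check each in increasing order: 256^1 ≡ 256;  256^2 ≡ 163;  256^3 ≡ 127;  256^6 ≡ 281;  256^47 ≡ 1.
Smallest exponent giving 1 is 47.

47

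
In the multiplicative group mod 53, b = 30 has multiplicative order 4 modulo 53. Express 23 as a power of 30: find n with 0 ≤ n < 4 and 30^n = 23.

3

Successive powers of 30 modulo 53:
  30^0=1  30^1=30  30^2=52  30^3=23
So 30^3 ≡ 23 (mod 53), giving n = 3.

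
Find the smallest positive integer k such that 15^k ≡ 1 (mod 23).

22

The order of 15 must divide p − 1 = 22 = 2 · 11.
Divisors: 1, 2, 11, 22.
Check each in increasing order: 15^1 ≡ 15;  15^2 ≡ 18;  15^11 ≡ 22;  15^22 ≡ 1.
Smallest exponent giving 1 is 22.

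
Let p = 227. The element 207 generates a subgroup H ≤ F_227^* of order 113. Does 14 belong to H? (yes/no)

no

14 ∈ ⟨207⟩ iff 14^113 ≡ 1 (mod 227), since |⟨207⟩| = 113.
14^113 mod 227 = 226.
Since 226 ≠ 1, 14 does not lie in the subgroup.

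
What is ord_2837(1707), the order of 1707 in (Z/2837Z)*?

2836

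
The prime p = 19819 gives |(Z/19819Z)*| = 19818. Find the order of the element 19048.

9909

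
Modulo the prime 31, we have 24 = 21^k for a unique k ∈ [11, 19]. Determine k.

Compute 21^11 mod 31 = 12, then multiply by 21 repeatedly:
  21^11=12  21^12=4  21^13=22  21^14=28  21^15=30
  21^16=10  21^17=24
Found 24 at exponent 17.

17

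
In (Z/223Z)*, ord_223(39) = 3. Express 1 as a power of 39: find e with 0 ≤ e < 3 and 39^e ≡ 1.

Successive powers of 39 modulo 223:
  39^0=1
So 39^0 ≡ 1 (mod 223), giving e = 0.

0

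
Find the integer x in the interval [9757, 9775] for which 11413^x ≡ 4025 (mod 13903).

9767

Compute 11413^9757 mod 13903 = 13542, then multiply by 11413 repeatedly:
  11413^9757=13542  11413^9758=9098  11413^9759=7870  11413^9760=6930  11413^9761=11826
  11413^9762=13717  11413^9763=4341  11413^9764=7444  11413^9765=11042  11413^9766=5554
  11413^9767=4025
Found 4025 at exponent 9767.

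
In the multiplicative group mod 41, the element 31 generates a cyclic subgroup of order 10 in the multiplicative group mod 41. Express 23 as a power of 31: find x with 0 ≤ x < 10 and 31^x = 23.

7

Successive powers of 31 modulo 41:
  31^0=1  31^1=31  31^2=18  31^3=25  31^4=37  31^5=40
  31^6=10  31^7=23
So 31^7 ≡ 23 (mod 41), giving x = 7.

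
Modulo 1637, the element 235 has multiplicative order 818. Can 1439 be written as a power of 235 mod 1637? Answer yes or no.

no

1439 ∈ ⟨235⟩ iff 1439^818 ≡ 1 (mod 1637), since |⟨235⟩| = 818.
1439^818 mod 1637 = 1636.
Since 1636 ≠ 1, 1439 does not lie in the subgroup.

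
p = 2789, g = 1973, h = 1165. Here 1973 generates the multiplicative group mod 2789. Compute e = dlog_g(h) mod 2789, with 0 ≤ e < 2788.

Baby-step giant-step with m = ceil(sqrt(2788)) = 53.
Baby table (1973^j mod 2789 for j=0..52):
  0:1  1:1973  2:2074  3:539  4:838  5:2286  6:465  7:2653
  8:2205  9:2414  10:1999  11:381  12:1472  13:907  14:1762  15:1332
  16:798  17:1458  18:1175  19:616  20:2153  21:222  22:133  23:243
  24:2520  25:1962  26:2683  27:37  28:487  29:1435  30:420  31:327
  32:912  33:471  34:546  35:704  36:70  37:1449  38:152  39:1473
  40:91  41:1047  42:1871  43:1636  44:955  45:1640  46:480  47:1569
  48:2636  49:2132  50:624  51:1203  52:80
Giant step factor: 1973^(-53) ≡ 32 (mod 2789).
Scan 1165·32^i mod 2789 for i = 0, 1, …:
  i=0: 1165   i=1: 1023   i=2: 2057   i=3: 1677
  i=4: 673   i=5: 2013   i=6: 269   i=7: 241
  i=8: 2134   i=9: 1352     …   i=31: 90
  i=32: 91
Match at i=32, j=40: e = 32·53 + 40 = 1736.

1736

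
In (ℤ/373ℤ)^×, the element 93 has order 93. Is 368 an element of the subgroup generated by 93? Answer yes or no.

368 ∈ ⟨93⟩ iff 368^93 ≡ 1 (mod 373), since |⟨93⟩| = 93.
368^93 mod 373 = 269.
Since 269 ≠ 1, 368 does not lie in the subgroup.

no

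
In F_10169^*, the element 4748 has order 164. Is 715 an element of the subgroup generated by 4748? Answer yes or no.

yes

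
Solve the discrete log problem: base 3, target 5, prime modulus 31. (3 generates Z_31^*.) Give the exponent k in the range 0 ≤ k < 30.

Successive powers of 3 modulo 31:
  3^0=1  3^1=3  3^2=9  3^3=27  3^4=19  3^5=26
  3^6=16  3^7=17  3^8=20  3^9=29  3^10=25  3^11=13
  3^12=8  3^13=24  3^14=10  3^15=30  3^16=28  3^17=22
  3^18=4  3^19=12  3^20=5
So 3^20 ≡ 5 (mod 31), giving k = 20.

20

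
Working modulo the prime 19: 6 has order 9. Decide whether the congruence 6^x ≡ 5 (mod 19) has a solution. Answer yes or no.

yes

⟨6⟩ has order 9; its elements mod 19 are {1, 4, 5, 6, 7, 9, 11, 16, 17}.
5 is in this set.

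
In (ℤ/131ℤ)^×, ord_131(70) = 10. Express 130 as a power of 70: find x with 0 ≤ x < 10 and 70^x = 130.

Successive powers of 70 modulo 131:
  70^0=1  70^1=70  70^2=53  70^3=42  70^4=58  70^5=130
So 70^5 ≡ 130 (mod 131), giving x = 5.

5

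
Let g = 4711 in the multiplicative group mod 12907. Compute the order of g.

The order of 4711 must divide p − 1 = 12906 = 2 · 3^3 · 239.
Divisors: 1, 2, 3, 6, 9, 18, 27, 54, 239, 478, 717, 1434, 2151, 4302, 6453, 12906.
Check each in increasing order: 4711^1 ≡ 4711;  4711^2 ≡ 6388;  4711^3 ≡ 7651;  4711^6 ≡ 4556;  4711^9 ≡ 9056;  4711^18 ≡ 58;  4711^27 ≡ 8968;  4711^54 ≡ 1507;  4711^239 ≡ 6239;  4711^478 ≡ 10516;  4711^717 ≡ 3043;  4711^1434 ≡ 5530;  4711^2151 ≡ 9969;  4711^4302 ≡ 9968;  4711^6453 ≡ 12906;  4711^12906 ≡ 1.
Smallest exponent giving 1 is 12906.

12906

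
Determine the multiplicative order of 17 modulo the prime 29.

4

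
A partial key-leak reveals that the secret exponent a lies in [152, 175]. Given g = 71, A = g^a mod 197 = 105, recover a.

156

Compute 71^152 mod 197 = 51, then multiply by 71 repeatedly:
  71^152=51  71^153=75  71^154=6  71^155=32  71^156=105
Found 105 at exponent 156.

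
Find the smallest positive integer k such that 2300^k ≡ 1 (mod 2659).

443

The order of 2300 must divide p − 1 = 2658 = 2 · 3 · 443.
Divisors: 1, 2, 3, 6, 443, 886, 1329, 2658.
Check each in increasing order: 2300^1 ≡ 2300;  2300^2 ≡ 1249;  2300^3 ≡ 980;  2300^6 ≡ 501;  2300^443 ≡ 1.
Smallest exponent giving 1 is 443.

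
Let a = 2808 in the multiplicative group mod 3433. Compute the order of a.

The order of 2808 must divide p − 1 = 3432 = 2^3 · 3 · 11 · 13.
Divisors: 1, 2, 3, 4, 6, 8, 11, 12, 13, 22, 24, 26, 33, 39, 44, 52, 66, 78, 88, 104, 132, 143, 156, 264, 286, 312, 429, 572, 858, 1144, 1716, 3432.
Check each in increasing order: 2808^1 ≡ 2808;  2808^2 ≡ 2696;  2808^3 ≡ 603;  2808^4 ≡ 755;  2808^6 ≡ 3144;  2808^8 ≡ 147;  2808^11 ≡ 2816;  2808^12 ≡ 1129;  2808^13 ≡ 1573;  2808^22 ≡ 3059;  2808^24 ≡ 998;  2808^26 ≡ 2569;  2808^33 ≡ 747;  2808^39 ≡ 396;  2808^44 ≡ 2556;  2808^52 ≡ 1535;  2808^66 ≡ 1863;  2808^78 ≡ 2331;  2808^88 ≡ 137;  2808^104 ≡ 1187;  2808^132 ≡ 6;  2808^143 ≡ 3164;  2808^156 ≡ 2555;  2808^264 ≡ 36;  2808^286 ≡ 268;  2808^312 ≡ 1892;  2808^429 ≡ 1.
Smallest exponent giving 1 is 429.

429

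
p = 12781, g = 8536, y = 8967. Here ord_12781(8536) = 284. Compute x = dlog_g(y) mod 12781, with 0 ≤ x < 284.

15

Baby-step giant-step with m = ceil(sqrt(284)) = 17.
Baby table (8536^j mod 12781 for j=0..16):
  0:1  1:8536  2:11596  3:7392  4:11096  5:8246  6:2889  7:5955
  8:1843  9:11218  10:1596  11:11691  12:328  13:769  14:7531  15:8967
  16:9684
Giant step factor: 8536^(-17) ≡ 4085 (mod 12781).
Scan 8967·4085^i mod 12781 for i = 0, 1, …:
  i=0: 8967
Match at i=0, j=15: x = 0·17 + 15 = 15.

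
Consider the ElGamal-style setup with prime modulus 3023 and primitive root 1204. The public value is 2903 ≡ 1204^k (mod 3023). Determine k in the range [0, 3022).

Baby-step giant-step with m = ceil(sqrt(3022)) = 55.
Baby table (1204^j mod 3023 for j=0..54):
  0:1  1:1204  2:1599  3:2568  4:2366  5:998  6:1461  7:2681
  8:2383  9:305  10:1437  11:992  12:283  13:2156  14:2090  15:1224
  16:1495  17:1295  18:2335  19:2973  20:260  21:1671  22:1589  23:2620
  24:1491  25:2525  26:1985  27:1770  28:2888  29:702  30:1791  31:965
  32:1028  33:1305  34:2283  35:825  36:1756  37:1147  38:2500  39:2115
  40:1094  41:2171  42:2012  43:1025  44:716  45:509  46:2190  47:704
  48:1176  49:1140  50:118  51:3014  52:1256  53:724  54:1072
Giant step factor: 1204^(-55) ≡ 1091 (mod 3023).
Scan 2903·1091^i mod 3023 for i = 0, 1, …:
  i=0: 2903   i=1: 2092   i=2: 7   i=3: 1591
  i=4: 579   i=5: 2905   i=6: 1251   i=7: 1468
  i=8: 2421   i=9: 2232     …   i=32: 1459
  i=33: 1671
Match at i=33, j=21: k = 33·55 + 21 = 1836.

1836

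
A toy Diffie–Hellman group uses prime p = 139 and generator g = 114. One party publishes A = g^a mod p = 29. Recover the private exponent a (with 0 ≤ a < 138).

88

Baby-step giant-step with m = ceil(sqrt(138)) = 12.
Baby table (114^j mod 139 for j=0..11):
  0:1  1:114  2:69  3:82  4:35  5:98  6:52  7:90
  8:113  9:94  10:13  11:92
Giant step factor: 114^(-12) ≡ 64 (mod 139).
Scan 29·64^i mod 139 for i = 0, 1, …:
  i=0: 29   i=1: 49   i=2: 78   i=3: 127
  i=4: 66   i=5: 54   i=6: 120   i=7: 35
Match at i=7, j=4: a = 7·12 + 4 = 88.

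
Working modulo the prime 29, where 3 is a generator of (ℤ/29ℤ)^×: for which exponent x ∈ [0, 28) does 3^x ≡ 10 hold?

27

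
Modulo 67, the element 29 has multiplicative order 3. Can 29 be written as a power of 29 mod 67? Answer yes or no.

yes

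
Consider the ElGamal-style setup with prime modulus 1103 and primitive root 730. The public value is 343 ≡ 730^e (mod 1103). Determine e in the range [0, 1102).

339

Baby-step giant-step with m = ceil(sqrt(1102)) = 34.
Baby table (730^j mod 1103 for j=0..33):
  0:1  1:730  2:151  3:1033  4:741  5:460  6:488  7:1074
  8:890  9:33  10:927  11:571  12:999  13:187  14:841  15:662
  16:146  17:692  18:1089  19:810  20:92  21:980  22:656  23:178
  24:889  25:406  26:776  27:641  28:258  29:830  30:353  31:691
  32:359  33:659
Giant step factor: 730^(-34) ≡ 783 (mod 1103).
Scan 343·783^i mod 1103 for i = 0, 1, …:
  i=0: 343   i=1: 540   i=2: 371   i=3: 404
  i=4: 874   i=5: 482   i=6: 180   i=7: 859
  i=8: 870   i=9: 659
Match at i=9, j=33: e = 9·34 + 33 = 339.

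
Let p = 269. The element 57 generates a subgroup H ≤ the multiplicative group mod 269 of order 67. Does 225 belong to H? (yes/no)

no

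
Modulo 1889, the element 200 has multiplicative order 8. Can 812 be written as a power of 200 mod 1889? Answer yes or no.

⟨200⟩ has order 8; its elements mod 1889 are {1, 85, 200, 331, 1558, 1689, 1804, 1888}.
812 is not in this set.

no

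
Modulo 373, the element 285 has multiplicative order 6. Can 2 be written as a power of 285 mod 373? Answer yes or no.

no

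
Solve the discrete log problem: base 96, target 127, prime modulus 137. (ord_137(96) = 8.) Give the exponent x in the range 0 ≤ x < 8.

3

Successive powers of 96 modulo 137:
  96^0=1  96^1=96  96^2=37  96^3=127
So 96^3 ≡ 127 (mod 137), giving x = 3.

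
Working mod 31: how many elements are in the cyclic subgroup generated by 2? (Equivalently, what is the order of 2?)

5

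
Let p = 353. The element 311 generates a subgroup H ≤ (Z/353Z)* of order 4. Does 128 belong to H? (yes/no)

⟨311⟩ has order 4; its elements mod 353 are {1, 42, 311, 352}.
128 is not in this set.

no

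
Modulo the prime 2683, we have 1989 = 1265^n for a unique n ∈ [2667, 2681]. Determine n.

2672

Compute 1265^2667 mod 2683 = 1693, then multiply by 1265 repeatedly:
  1265^2667=1693  1265^2668=611  1265^2669=211  1265^2670=1298  1265^2671=2657
  1265^2672=1989
Found 1989 at exponent 2672.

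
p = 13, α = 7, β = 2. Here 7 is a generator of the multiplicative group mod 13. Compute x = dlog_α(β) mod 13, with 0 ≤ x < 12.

11

Successive powers of 7 modulo 13:
  7^0=1  7^1=7  7^2=10  7^3=5  7^4=9  7^5=11
  7^6=12  7^7=6  7^8=3  7^9=8  7^10=4  7^11=2
So 7^11 ≡ 2 (mod 13), giving x = 11.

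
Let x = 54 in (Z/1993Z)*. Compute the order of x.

The order of 54 must divide p − 1 = 1992 = 2^3 · 3 · 83.
Divisors: 1, 2, 3, 4, 6, 8, 12, 24, 83, 166, 249, 332, 498, 664, 996, 1992.
Check each in increasing order: 54^1 ≡ 54;  54^2 ≡ 923;  54^3 ≡ 17;  54^4 ≡ 918;  54^6 ≡ 289;  54^8 ≡ 1678;  54^12 ≡ 1808;  54^24 ≡ 344;  54^83 ≡ 41;  54^166 ≡ 1681;  54^249 ≡ 1159;  54^332 ≡ 1680;  54^498 ≡ 1992;  54^664 ≡ 312;  54^996 ≡ 1.
Smallest exponent giving 1 is 996.

996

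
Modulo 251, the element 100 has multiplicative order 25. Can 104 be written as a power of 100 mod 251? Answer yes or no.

no

⟨100⟩ has order 25; its elements mod 251 are {1, 4, 5, 16, 20, 25, 51, 63, 64, 69, 80, 91, 94, 100, 113, 123, 125, 149, 201, 204, 211, 219, 241, 243, 249}.
104 is not in this set.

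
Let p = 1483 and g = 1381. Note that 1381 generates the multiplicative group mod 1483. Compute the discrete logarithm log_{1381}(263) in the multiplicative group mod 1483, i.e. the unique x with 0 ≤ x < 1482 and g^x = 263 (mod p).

968

Baby-step giant-step with m = ceil(sqrt(1482)) = 39.
Baby table (1381^j mod 1483 for j=0..38):
  0:1  1:1381  2:23  3:620  4:529  5:913  6:303  7:237
  8:1037  9:1002  10:123  11:801  12:1346  13:627  14:1298  15:1074
  16:194  17:974  18:13  19:157  20:299  21:645  22:945  23:5
  24:973  25:115  26:134  27:1162  28:116  29:32  30:1185  31:736
  32:561  33:615  34:1039  35:798  36:169  37:558  38:921
Giant step factor: 1381^(-39) ≡ 662 (mod 1483).
Scan 263·662^i mod 1483 for i = 0, 1, …:
  i=0: 263   i=1: 595   i=2: 895   i=3: 773
  i=4: 91   i=5: 922   i=6: 851   i=7: 1305
  i=8: 804   i=9: 1334     …   i=23: 1392
  i=24: 561
Match at i=24, j=32: x = 24·39 + 32 = 968.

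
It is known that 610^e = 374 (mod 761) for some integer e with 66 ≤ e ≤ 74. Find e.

69

Compute 610^66 mod 761 = 759, then multiply by 610 repeatedly:
  610^66=759  610^67=302  610^68=58  610^69=374
Found 374 at exponent 69.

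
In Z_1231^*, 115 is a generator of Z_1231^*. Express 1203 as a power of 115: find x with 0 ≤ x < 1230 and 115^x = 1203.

403

Baby-step giant-step with m = ceil(sqrt(1230)) = 36.
Baby table (115^j mod 1231 for j=0..35):
  0:1  1:115  2:915  3:590  4:145  5:672  6:958  7:611
  8:98  9:191  10:1038  11:1194  12:669  13:613  14:328  15:790
  16:987  17:253  18:782  19:67  20:319  21:986  22:138  23:1098
  24:708  25:174  26:314  27:411  28:487  29:610  30:1214  31:507
  32:448  33:1049  34:1228  35:886
Giant step factor: 115^(-36) ≡ 1144 (mod 1231).
Scan 1203·1144^i mod 1231 for i = 0, 1, …:
  i=0: 1203   i=1: 1205   i=2: 1031   i=3: 166
  i=4: 330   i=5: 834   i=6: 71   i=7: 1209
  i=8: 683   i=9: 898   i=10: 658   i=11: 611
Match at i=11, j=7: x = 11·36 + 7 = 403.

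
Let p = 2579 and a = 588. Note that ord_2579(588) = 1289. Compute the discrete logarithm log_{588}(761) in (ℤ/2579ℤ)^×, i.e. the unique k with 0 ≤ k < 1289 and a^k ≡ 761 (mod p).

329

Baby-step giant-step with m = ceil(sqrt(1289)) = 36.
Baby table (588^j mod 2579 for j=0..35):
  0:1  1:588  2:158  3:60  4:1753  5:1743  6:1021  7:2020
  8:1420  9:1943  10:2566  11:93  12:525  13:1799  14:422  15:552
  16:2201  17:2109  18:2172  19:531  20:169  21:1370  22:912  23:2403
  24:2251  25:561  26:2335  27:952  28:133  29:834  30:382  31:243
  32:1039  33:2288  34:1685  35:444
Giant step factor: 588^(-36) ≡ 2118 (mod 2579).
Scan 761·2118^i mod 2579 for i = 0, 1, …:
  i=0: 761   i=1: 2502   i=2: 1970   i=3: 2217
  i=4: 1826   i=5: 1547   i=6: 1216   i=7: 1646
  i=8: 1999   i=9: 1743
Match at i=9, j=5: k = 9·36 + 5 = 329.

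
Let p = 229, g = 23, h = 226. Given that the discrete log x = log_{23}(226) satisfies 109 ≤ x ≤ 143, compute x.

118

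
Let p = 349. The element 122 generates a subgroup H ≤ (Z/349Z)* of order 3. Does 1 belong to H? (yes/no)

yes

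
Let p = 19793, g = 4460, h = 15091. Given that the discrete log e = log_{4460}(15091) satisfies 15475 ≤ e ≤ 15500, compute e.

15491

Compute 4460^15475 mod 19793 = 4984, then multiply by 4460 repeatedly:
  4460^15475=4984  4460^15476=1101  4460^15477=1796  4460^15478=13788  4460^15479=17422
  4460^15480=14595  4460^15481=14316  4460^15482=16935  4460^15483=12  4460^15484=13934
  4460^15485=15413  4460^15486=891  4460^15487=15260  4460^15488=11266  4460^15489=11726
  4460^15490=4854  4460^15491=15091
Found 15091 at exponent 15491.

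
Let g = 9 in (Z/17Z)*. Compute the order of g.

8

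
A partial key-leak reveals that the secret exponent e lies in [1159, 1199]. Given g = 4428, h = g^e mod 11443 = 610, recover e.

1176

Compute 4428^1159 mod 11443 = 3954, then multiply by 4428 repeatedly:
  4428^1159=3954  4428^1160=522  4428^1161=11373  4428^1162=10444  4428^1163=4869
  4428^1164=1320  4428^1165=9030  4428^1166=2998  4428^1167=1264  4428^1168=1365
  4428^1169=2316  4428^1170=2320  4428^1171=8589  4428^1172=7003  4428^1173=10197
  4428^1174=9681  4428^1175=1990  4428^1176=610
Found 610 at exponent 1176.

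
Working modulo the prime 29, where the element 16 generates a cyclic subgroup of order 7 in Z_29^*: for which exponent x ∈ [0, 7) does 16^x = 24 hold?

2

Successive powers of 16 modulo 29:
  16^0=1  16^1=16  16^2=24
So 16^2 ≡ 24 (mod 29), giving x = 2.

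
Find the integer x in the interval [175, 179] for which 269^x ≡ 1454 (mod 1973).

176

Compute 269^175 mod 1973 = 1553, then multiply by 269 repeatedly:
  269^175=1553  269^176=1454
Found 1454 at exponent 176.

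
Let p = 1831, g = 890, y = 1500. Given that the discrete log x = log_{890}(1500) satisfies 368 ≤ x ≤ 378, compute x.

Compute 890^368 mod 1831 = 664, then multiply by 890 repeatedly:
  890^368=664  890^369=1378  890^370=1481  890^371=1601  890^372=372
  890^373=1500
Found 1500 at exponent 373.

373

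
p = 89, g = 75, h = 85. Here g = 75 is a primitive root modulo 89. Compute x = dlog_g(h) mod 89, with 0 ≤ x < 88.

28

Successive powers of 75 modulo 89:
  75^0=1  75^1=75  75^2=18  75^3=15  75^4=57  75^5=3
  75^6=47  75^7=54  75^8=45  75^9=82  75^10=9  75^11=52
  75^12=73  75^13=46  75^14=68  75^15=27  75^16=67  75^17=41
  75^18=49  75^19=26  75^20=81  75^21=23  75^22=34  75^23=58
  75^24=78  75^25=65  75^26=69  75^27=13  75^28=85
So 75^28 ≡ 85 (mod 89), giving x = 28.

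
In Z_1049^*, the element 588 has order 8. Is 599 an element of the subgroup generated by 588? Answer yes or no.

no

599 ∈ ⟨588⟩ iff 599^8 ≡ 1 (mod 1049), since |⟨588⟩| = 8.
599^8 mod 1049 = 110.
Since 110 ≠ 1, 599 does not lie in the subgroup.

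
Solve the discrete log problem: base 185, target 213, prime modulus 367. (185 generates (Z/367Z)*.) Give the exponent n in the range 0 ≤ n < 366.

Baby-step giant-step with m = ceil(sqrt(366)) = 20.
Baby table (185^j mod 367 for j=0..19):
  0:1  1:185  2:94  3:141  4:28  5:42  6:63  7:278
  8:50  9:75  10:296  11:77  12:299  13:265  14:214  15:321
  16:298  17:80  18:120  19:180
Giant step factor: 185^(-20) ≡ 227 (mod 367).
Scan 213·227^i mod 367 for i = 0, 1, …:
  i=0: 213   i=1: 274   i=2: 175   i=3: 89
  i=4: 18   i=5: 49   i=6: 113   i=7: 328
  i=8: 322   i=9: 61   i=10: 268   i=11: 281
  i=12: 296
Match at i=12, j=10: n = 12·20 + 10 = 250.

250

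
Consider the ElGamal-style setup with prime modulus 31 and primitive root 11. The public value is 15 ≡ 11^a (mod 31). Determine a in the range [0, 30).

27

Successive powers of 11 modulo 31:
  11^0=1  11^1=11  11^2=28  11^3=29  11^4=9  11^5=6
  11^6=4  11^7=13  11^8=19  11^9=23  11^10=5  11^11=24
  11^12=16  11^13=21  11^14=14  11^15=30  11^16=20  11^17=3
  11^18=2  11^19=22  11^20=25  11^21=27  11^22=18  11^23=12
  11^24=8  11^25=26  11^26=7  11^27=15
So 11^27 ≡ 15 (mod 31), giving a = 27.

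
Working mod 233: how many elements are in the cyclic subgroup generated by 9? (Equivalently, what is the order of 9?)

116

The order of 9 must divide p − 1 = 232 = 2^3 · 29.
Divisors: 1, 2, 4, 8, 29, 58, 116, 232.
Check each in increasing order: 9^1 ≡ 9;  9^2 ≡ 81;  9^4 ≡ 37;  9^8 ≡ 204;  9^29 ≡ 144;  9^58 ≡ 232;  9^116 ≡ 1.
Smallest exponent giving 1 is 116.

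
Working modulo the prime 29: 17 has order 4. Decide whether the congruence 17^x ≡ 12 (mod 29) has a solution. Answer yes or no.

yes

12 ∈ ⟨17⟩ iff 12^4 ≡ 1 (mod 29), since |⟨17⟩| = 4.
12^4 mod 29 = 1.
Since 1 = 1, 12 lies in the subgroup.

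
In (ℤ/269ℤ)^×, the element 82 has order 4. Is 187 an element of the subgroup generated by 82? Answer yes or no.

⟨82⟩ has order 4; its elements mod 269 are {1, 82, 187, 268}.
187 is in this set.

yes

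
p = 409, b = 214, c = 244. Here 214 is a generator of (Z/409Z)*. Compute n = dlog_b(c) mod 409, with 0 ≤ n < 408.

13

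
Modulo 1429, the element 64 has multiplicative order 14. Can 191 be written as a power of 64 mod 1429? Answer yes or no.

yes

⟨64⟩ has order 14; its elements mod 1429 are {1, 64, 67, 191, 202, 637, 673, 756, 792, 1227, 1238, 1362, 1365, 1428}.
191 is in this set.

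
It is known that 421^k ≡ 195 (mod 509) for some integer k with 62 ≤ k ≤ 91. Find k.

88

Compute 421^62 mod 509 = 187, then multiply by 421 repeatedly:
  421^62=187  421^63=341  421^64=23  421^65=12  421^66=471
  421^67=290  421^68=439  421^69=52  421^70=5  421^71=69
  421^72=36  421^73=395  421^74=361  421^75=299  421^76=156
  421^77=15  421^78=207  421^79=108  421^80=167  421^81=65
  421^82=388  421^83=468  421^84=45  421^85=112  421^86=324
  421^87=501  421^88=195
Found 195 at exponent 88.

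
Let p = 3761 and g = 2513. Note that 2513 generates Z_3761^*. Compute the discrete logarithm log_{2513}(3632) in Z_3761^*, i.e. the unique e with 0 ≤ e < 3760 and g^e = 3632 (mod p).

1858

Baby-step giant-step with m = ceil(sqrt(3760)) = 62.
Baby table (2513^j mod 3761 for j=0..61):
  0:1  1:2513  2:450  3:2550  4:3167  5:395  6:3492  7:983
  8:3063  9:2313  10:1824  11:2814  12:902  13:2604  14:3473  15:2129
  16:2035  17:2756  18:1827  19:2831  20:2252  21:2732  22:1691  23:3314
  24:1228  25:1944  26:3494  27:2248  28:202  29:3652  30:636  31:3604
  32:364  33:809  34:2077  35:2994  36:1922  37:862  38:3631  39:517
  40:1676  41:3229  42:2000  43:1304  44:1121  45:84  46:476  47:190
  48:3584  49:2758  50:3092  51:3731  52:3591  53:1544  54:2481  55:2776
  56:3194  57:548  58:598  59:2135  60:2069  61:1695
Giant step factor: 2513^(-62) ≡ 3696 (mod 3761).
Scan 3632·3696^i mod 3761 for i = 0, 1, …:
  i=0: 3632   i=1: 863   i=2: 320   i=3: 1766
  i=4: 1801   i=5: 3287   i=6: 722   i=7: 1963
  i=8: 279   i=9: 670     …   i=28: 3382
  i=29: 2069
Match at i=29, j=60: e = 29·62 + 60 = 1858.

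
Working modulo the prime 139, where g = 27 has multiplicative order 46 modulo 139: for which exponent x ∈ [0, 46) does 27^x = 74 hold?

13

Baby-step giant-step with m = ceil(sqrt(46)) = 7.
Baby table (27^j mod 139 for j=0..6):
  0:1  1:27  2:34  3:84  4:44  5:76  6:106
Giant step factor: 27^(-7) ≡ 39 (mod 139).
Scan 74·39^i mod 139 for i = 0, 1, …:
  i=0: 74   i=1: 106
Match at i=1, j=6: x = 1·7 + 6 = 13.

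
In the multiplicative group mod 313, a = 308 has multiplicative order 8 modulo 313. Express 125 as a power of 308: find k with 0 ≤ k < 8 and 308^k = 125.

7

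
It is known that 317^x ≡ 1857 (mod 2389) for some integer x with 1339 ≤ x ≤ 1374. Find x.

1363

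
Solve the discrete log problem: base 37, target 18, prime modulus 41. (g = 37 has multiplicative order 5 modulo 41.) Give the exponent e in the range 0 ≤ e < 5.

3

Successive powers of 37 modulo 41:
  37^0=1  37^1=37  37^2=16  37^3=18
So 37^3 ≡ 18 (mod 41), giving e = 3.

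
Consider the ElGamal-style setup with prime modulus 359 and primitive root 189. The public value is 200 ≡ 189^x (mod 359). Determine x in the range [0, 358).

200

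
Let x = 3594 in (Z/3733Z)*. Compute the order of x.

3732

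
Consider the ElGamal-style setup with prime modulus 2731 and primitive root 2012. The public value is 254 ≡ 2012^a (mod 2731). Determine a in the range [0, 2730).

656

Baby-step giant-step with m = ceil(sqrt(2730)) = 53.
Baby table (2012^j mod 2731 for j=0..52):
  0:1  1:2012  2:802  3:2334  4:1419  5:1133  6:1942  7:1974
  8:814  9:1899  10:119  11:1831  12:2584  13:1915  14:2270  15:1008
  16:1694  17:40  18:1281  19:2039  20:506  21:2140  22:1624  23:1212
  24:2492  25:2519  26:2223  27:2029  28:2234  29:2313  30:132  31:677
  32:2086  33:2216  34:1600  35:2082  36:2361  37:1123  38:939  39:2147
  40:2053  41:1364  42:2444  43:1528  44:1961  45:1968  46:2397  47:2549
  48:2501  49:1510  50:1248  51:1187  52:1350
Giant step factor: 2012^(-53) ≡ 1028 (mod 2731).
Scan 254·1028^i mod 2731 for i = 0, 1, …:
  i=0: 254   i=1: 1667   i=2: 1339   i=3: 68
  i=4: 1629   i=5: 509   i=6: 1631   i=7: 2565
  i=8: 1405   i=9: 2372   i=10: 2364   i=11: 2333
  i=12: 506
Match at i=12, j=20: a = 12·53 + 20 = 656.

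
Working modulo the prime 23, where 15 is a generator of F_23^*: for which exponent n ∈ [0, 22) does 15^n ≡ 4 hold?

Successive powers of 15 modulo 23:
  15^0=1  15^1=15  15^2=18  15^3=17  15^4=2  15^5=7
  15^6=13  15^7=11  15^8=4
So 15^8 ≡ 4 (mod 23), giving n = 8.

8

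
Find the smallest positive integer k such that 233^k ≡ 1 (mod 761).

19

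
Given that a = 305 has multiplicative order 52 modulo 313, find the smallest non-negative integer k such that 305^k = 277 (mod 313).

12

Baby-step giant-step with m = ceil(sqrt(52)) = 8.
Baby table (305^j mod 313 for j=0..7):
  0:1  1:305  2:64  3:114  4:27  5:97  6:163  7:261
Giant step factor: 305^(-8) ≡ 234 (mod 313).
Scan 277·234^i mod 313 for i = 0, 1, …:
  i=0: 277   i=1: 27
Match at i=1, j=4: k = 1·8 + 4 = 12.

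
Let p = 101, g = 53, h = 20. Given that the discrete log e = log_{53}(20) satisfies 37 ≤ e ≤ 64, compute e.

62

Compute 53^37 mod 101 = 99, then multiply by 53 repeatedly:
  53^37=99  53^38=96  53^39=38  53^40=95  53^41=86
  53^42=13  53^43=83  53^44=56  53^45=39  53^46=47
  53^47=67  53^48=16  53^49=40  53^50=100  53^51=48
  53^52=19  53^53=98  53^54=43  53^55=57  53^56=92
  53^57=28  53^58=70  53^59=74  53^60=84  53^61=8
  53^62=20
Found 20 at exponent 62.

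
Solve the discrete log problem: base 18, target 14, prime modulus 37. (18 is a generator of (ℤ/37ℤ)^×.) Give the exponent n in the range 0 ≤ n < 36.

Successive powers of 18 modulo 37:
  18^0=1  18^1=18  18^2=28  18^3=23  18^4=7  18^5=15
  18^6=11  18^7=13  18^8=12  18^9=31  18^10=3  18^11=17
  18^12=10  18^13=32  18^14=21  18^15=8  18^16=33  18^17=2
  18^18=36  18^19=19  18^20=9  18^21=14
So 18^21 ≡ 14 (mod 37), giving n = 21.

21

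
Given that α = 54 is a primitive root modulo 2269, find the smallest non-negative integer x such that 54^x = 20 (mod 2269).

498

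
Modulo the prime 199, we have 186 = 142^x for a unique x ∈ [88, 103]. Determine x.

95

Compute 142^88 mod 199 = 58, then multiply by 142 repeatedly:
  142^88=58  142^89=77  142^90=188  142^91=30  142^92=81
  142^93=159  142^94=91  142^95=186
Found 186 at exponent 95.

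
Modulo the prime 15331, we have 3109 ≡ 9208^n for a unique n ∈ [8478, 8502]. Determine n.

8478

Compute 9208^8478 mod 15331 = 3109, then multiply by 9208 repeatedly:
  9208^8478=3109
Found 3109 at exponent 8478.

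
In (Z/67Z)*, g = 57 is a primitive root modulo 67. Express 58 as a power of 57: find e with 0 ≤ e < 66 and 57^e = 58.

9

Baby-step giant-step with m = ceil(sqrt(66)) = 9.
Baby table (57^j mod 67 for j=0..8):
  0:1  1:57  2:33  3:5  4:17  5:31  6:25  7:18
  8:21
Giant step factor: 57^(-9) ≡ 52 (mod 67).
Scan 58·52^i mod 67 for i = 0, 1, …:
  i=0: 58   i=1: 1
Match at i=1, j=0: e = 1·9 + 0 = 9.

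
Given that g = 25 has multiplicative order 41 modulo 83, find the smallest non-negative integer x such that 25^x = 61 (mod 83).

24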